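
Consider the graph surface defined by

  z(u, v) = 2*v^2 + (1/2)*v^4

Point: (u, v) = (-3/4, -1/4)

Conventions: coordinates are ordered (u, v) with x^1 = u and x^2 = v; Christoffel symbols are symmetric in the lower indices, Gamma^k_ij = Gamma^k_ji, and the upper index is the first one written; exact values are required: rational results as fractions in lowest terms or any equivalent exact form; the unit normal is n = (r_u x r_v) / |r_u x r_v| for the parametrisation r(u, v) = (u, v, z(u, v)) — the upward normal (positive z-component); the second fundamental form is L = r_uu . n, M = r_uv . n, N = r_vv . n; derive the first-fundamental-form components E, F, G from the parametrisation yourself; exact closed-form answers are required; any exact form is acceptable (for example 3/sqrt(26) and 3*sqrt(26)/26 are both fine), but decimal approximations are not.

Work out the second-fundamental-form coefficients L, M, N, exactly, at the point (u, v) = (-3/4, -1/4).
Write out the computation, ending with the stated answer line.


z_u = 0, z_v = -33/32, z_uu = 0, z_uv = 0, z_vv = 35/8
E = 1, F = 0, G = 2113/1024; answer radicand W^2 = 2113/1024
unnormalised second-form numerators: l = 0, m = 0, n = 35/8; L = l/sqrt(2113/1024), and similarly M = m/sqrt(W^2), N = n/sqrt(W^2)

Answer: L = 0, M = 0, N = 140*sqrt(2113)/2113


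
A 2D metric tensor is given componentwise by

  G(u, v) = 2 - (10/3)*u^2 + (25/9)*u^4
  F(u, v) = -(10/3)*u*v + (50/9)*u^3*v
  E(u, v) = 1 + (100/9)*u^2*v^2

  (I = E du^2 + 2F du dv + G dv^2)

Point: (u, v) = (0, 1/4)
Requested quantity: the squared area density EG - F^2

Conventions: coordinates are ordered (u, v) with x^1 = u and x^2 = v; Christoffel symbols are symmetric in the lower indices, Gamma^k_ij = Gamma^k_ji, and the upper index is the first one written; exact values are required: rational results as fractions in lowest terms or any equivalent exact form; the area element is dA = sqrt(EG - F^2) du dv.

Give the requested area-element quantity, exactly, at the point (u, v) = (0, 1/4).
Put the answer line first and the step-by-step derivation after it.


Answer: EG - F^2 = 2

E = 1, F = 0, G = 2; EG - F^2 = 2


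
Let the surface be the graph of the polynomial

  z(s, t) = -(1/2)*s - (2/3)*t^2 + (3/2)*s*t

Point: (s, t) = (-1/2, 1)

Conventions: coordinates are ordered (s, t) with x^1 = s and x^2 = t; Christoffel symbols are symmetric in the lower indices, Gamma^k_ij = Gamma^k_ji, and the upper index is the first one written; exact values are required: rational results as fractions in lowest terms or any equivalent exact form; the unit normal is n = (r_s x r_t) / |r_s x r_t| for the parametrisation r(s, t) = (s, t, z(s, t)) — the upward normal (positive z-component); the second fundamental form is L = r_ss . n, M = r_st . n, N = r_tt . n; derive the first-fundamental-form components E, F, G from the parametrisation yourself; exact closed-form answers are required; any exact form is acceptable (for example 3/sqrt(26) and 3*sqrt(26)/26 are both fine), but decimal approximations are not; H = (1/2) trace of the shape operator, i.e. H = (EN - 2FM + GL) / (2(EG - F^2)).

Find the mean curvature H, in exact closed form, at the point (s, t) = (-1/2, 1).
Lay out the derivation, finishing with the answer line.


z_s = 1, z_t = -25/12, z_ss = 0, z_st = 3/2, z_tt = -4/3
E = 2, F = -25/12, G = 769/144; answer radicand W^2 = 913/144
unnormalised second-form numerators: l = 0, m = 3/2, n = -4/3; L = l/sqrt(913/144), and similarly M = m/sqrt(W^2), N = n/sqrt(W^2)
H = (E*n - 2*F*m + G*l) / (2*(EG - F^2)*sqrt(W^2)); E*n - 2*F*m + G*l = 43/12, EG - F^2 = 913/144, so H = (258/913)/sqrt(913/144)

Answer: H = 3096*sqrt(913)/833569


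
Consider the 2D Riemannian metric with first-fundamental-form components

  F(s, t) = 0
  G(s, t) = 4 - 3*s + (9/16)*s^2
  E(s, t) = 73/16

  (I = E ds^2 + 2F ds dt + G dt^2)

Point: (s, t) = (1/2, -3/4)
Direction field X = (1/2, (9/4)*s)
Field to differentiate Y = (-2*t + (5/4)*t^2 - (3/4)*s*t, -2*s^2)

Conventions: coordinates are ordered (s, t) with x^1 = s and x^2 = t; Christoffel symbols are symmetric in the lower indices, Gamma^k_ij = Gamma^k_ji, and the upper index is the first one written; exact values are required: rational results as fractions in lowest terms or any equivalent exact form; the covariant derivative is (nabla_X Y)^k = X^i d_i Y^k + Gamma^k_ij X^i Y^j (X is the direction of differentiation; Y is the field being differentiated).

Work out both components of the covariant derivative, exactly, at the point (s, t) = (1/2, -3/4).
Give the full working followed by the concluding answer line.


E = 73/16, F = 0, G = 169/64 at the point
E_s = 0, E_t = 0, F_s = 0, F_t = 0, G_s = -39/16, G_t = 0
EG - F^2 = 12337/1024;  g^inv = (1024/12337) * [[169/64, 0], [0, 73/16]]
first-kind symbols [ij,l] = (1/2)(d_i g_jl + d_j g_il - d_l g_ij): [ss,s] = E_s/2 = 0, [ss,t] = F_s - E_t/2 = 0, [st,s] = E_t/2 = 0, [st,t] = G_s/2 = -39/32, [tt,s] = F_t - G_s/2 = 39/32, [tt,t] = G_t/2 = 0
Gamma^s_ij = (G*[ij,s] - F*[ij,t])/(EG - F^2), Gamma^t_ij = (E*[ij,t] - F*[ij,s])/(EG - F^2)
Gamma_sss = 0, Gamma_sst = 0, Gamma_stt = 39/146, Gamma_tss = 0, Gamma_tst = -6/13, Gamma_ttt = 0
X = (1/2, 9/8), Y = (159/64, -1/2) at the point

Answer: (nabla_X Y)^s = -10863/2336, (nabla_X Y)^t = -7237/3328


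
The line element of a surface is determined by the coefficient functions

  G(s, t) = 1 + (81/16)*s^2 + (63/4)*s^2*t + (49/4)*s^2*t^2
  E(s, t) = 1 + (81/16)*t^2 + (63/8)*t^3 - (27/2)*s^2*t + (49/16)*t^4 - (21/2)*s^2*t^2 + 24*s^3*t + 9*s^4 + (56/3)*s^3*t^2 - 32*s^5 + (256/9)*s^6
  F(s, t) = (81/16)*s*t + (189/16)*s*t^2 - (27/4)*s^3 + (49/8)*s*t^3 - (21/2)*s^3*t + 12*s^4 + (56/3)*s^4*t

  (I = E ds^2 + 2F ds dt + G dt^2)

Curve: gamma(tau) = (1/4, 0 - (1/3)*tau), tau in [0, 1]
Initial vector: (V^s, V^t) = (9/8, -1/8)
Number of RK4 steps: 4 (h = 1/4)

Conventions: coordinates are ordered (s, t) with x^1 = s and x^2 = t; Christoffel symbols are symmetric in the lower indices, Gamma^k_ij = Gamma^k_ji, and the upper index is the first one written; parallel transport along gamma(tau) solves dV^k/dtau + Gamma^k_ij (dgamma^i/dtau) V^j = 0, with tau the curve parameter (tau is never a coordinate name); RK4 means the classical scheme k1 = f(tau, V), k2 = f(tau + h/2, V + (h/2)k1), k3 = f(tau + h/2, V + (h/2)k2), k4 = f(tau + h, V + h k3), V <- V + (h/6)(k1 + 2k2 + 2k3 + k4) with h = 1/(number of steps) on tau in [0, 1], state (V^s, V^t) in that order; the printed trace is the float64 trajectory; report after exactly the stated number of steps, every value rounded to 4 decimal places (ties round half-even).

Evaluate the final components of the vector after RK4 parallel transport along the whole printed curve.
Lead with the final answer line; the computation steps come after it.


Answer: V^s = 0.9641, V^t = 0.0640

gamma'(tau) = (0, -1/3); f(tau, V)^k = -Gamma^k_ij(gamma(tau)) gamma'^i(tau) V^j; h = 1/4; intermediate values shown to 6 dp
curve data and Christoffel symbols at the stage parameters:
  tau = 0.000000: gamma = (0.250000, 0.000000), gamma' = (0.000000, -0.333333); Gamma_sss = 0.039241, Gamma_sst = -0.176586, Gamma_stt = -0.068672, Gamma_tss = -0.211903, Gamma_tst = 0.953564, Gamma_ttt = 0.370831
  tau = 0.125000: gamma = (0.250000, -0.041667), gamma' = (0.000000, -0.333333); Gamma_sss = 0.074115, Gamma_sst = -0.311902, Gamma_stt = -0.129702, Gamma_tss = -0.200062, Gamma_tst = 0.841927, Gamma_ttt = 0.350108
  tau = 0.250000: gamma = (0.250000, -0.083333), gamma' = (0.000000, -0.333333); Gamma_sss = 0.106052, Gamma_sst = -0.415369, Gamma_stt = -0.185590, Gamma_tss = -0.185755, Gamma_tst = 0.727541, Gamma_ttt = 0.325071
  tau = 0.375000: gamma = (0.250000, -0.125000), gamma' = (0.000000, -0.333333); Gamma_sss = 0.134257, Gamma_sst = -0.486680, Gamma_stt = -0.234949, Gamma_tss = -0.169896, Gamma_tst = 0.615872, Gamma_ttt = 0.297318
  tau = 0.500000: gamma = (0.250000, -0.166667), gamma' = (0.000000, -0.333333); Gamma_sss = 0.158410, Gamma_sst = -0.528034, Gamma_stt = -0.277218, Gamma_tss = -0.153300, Gamma_tst = 0.511001, Gamma_ttt = 0.268275
  tau = 0.625000: gamma = (0.250000, -0.208333), gamma' = (0.000000, -0.333333); Gamma_sss = 0.178567, Gamma_sst = -0.543141, Gamma_stt = -0.312492, Gamma_tss = -0.136615, Gamma_tst = 0.415538, Gamma_ttt = 0.239077
  tau = 0.750000: gamma = (0.250000, -0.250000), gamma' = (0.000000, -0.333333); Gamma_sss = 0.195029, Gamma_sst = -0.536331, Gamma_stt = -0.341301, Gamma_tss = -0.120298, Gamma_tst = 0.330821, Gamma_ttt = 0.210522
  tau = 0.875000: gamma = (0.250000, -0.291667), gamma' = (0.000000, -0.333333); Gamma_sss = 0.208233, Gamma_sst = -0.511906, Gamma_stt = -0.364408, Gamma_tss = -0.104634, Gamma_tst = 0.257225, Gamma_ttt = 0.183109
  tau = 1.000000: gamma = (0.250000, -0.333333), gamma' = (0.000000, -0.333333); Gamma_sss = 0.218656, Gamma_sst = -0.473755, Gamma_stt = -0.382648, Gamma_tss = -0.089764, Gamma_tst = 0.194489, Gamma_ttt = 0.157087
step 0: V^s = 1.1250, V^t = -0.1250
step 1: k1 = (-0.063358, 0.342135), k2 = (-0.112585, 0.303903), k3 = (-0.111738, 0.301619), k4 = (-0.148827, 0.260679); V <- V + (h/6)(k1 + 2k2 + 2k3 + k4): V^s = 1.0975, V^t = -0.0494
step 2: k1 = (-0.148894, 0.260795), k2 = (-0.173701, 0.219811), k3 = (-0.172797, 0.218667), k4 = (-0.186047, 0.180046); V <- V + (h/6)(k1 + 2k2 + 2k3 + k4): V^s = 1.0546, V^t = 0.0055
step 3: k1 = (-0.186135, 0.180130), k2 = (-0.189643, 0.145089), k3 = (-0.189107, 0.144679), k4 = (-0.184831, 0.114008); V <- V + (h/6)(k1 + 2k2 + 2k3 + k4): V^s = 1.0076, V^t = 0.0419
step 4: k1 = (-0.184904, 0.114053), k2 = (-0.174811, 0.087840), k3 = (-0.174628, 0.087748), k4 = (-0.160368, 0.065835); V <- V + (h/6)(k1 + 2k2 + 2k3 + k4): V^s = 0.9641, V^t = 0.0640


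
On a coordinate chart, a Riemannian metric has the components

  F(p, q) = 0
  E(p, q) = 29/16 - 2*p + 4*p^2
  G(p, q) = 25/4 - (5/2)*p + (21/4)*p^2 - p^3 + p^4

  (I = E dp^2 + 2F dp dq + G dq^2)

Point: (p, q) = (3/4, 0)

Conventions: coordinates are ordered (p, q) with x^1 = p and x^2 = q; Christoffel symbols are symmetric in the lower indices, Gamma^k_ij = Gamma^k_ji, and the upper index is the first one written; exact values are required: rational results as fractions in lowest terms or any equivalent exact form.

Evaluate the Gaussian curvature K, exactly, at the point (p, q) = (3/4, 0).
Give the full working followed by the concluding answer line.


E = 41/16, F = 0, G = 1849/256, EG - F^2 = 75809/4096 at the point
E_p = 4, E_q = 0, F_p = 0, F_q = 0, G_p = 43/8, G_q = 0
E_qq = 0, F_pq = 0, G_pp = 51/4
Compute both Brioschi determinants and normalise by (EG - F^2)^2.
M1 = [[-E_qq/2 + F_pq - G_pp/2, E_p/2, F_p - E_q/2], [F_q - G_p/2, E, F], [G_q/2, F, G]] = [[-51/8, 2, 0], [-43/16, 41/16, 0], [0, 0, 1849/256]]; det M1 = -2594147/32768
M2 = [[0, E_q/2, G_p/2], [E_q/2, E, F], [G_p/2, F, G]] = [[0, 0, 43/16], [0, 41/16, 0], [43/16, 0, 1849/256]]; det M2 = -75809/4096
det M1 - det M2 = -1987675/32768; K = -1987675/32768 / (75809/4096)^2 = -12800/72283

Answer: K = -12800/72283


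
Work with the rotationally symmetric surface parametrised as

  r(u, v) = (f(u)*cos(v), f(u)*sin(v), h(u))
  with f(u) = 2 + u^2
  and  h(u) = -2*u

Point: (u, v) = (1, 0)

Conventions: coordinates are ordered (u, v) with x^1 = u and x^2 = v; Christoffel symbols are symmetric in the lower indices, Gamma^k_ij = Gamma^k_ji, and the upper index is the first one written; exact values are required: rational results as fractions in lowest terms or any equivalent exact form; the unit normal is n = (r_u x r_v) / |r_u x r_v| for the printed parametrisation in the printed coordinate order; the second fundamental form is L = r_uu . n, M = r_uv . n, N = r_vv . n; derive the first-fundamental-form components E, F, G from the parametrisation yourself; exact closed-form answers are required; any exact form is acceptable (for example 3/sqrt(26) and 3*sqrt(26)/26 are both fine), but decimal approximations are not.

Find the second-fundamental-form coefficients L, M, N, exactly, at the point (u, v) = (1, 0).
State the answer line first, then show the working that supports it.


Answer: L = sqrt(2), M = 0, N = -3*sqrt(2)/2

f = 3, f' = 2, f'' = 2, h' = -2, h'' = 0
E = 8, F = 0, G = 9; answer radicand W^2 = 8
unnormalised second-form numerators: l = 4, m = 0, n = -6; L = l/sqrt(8), and similarly M = m/sqrt(W^2), N = n/sqrt(W^2)


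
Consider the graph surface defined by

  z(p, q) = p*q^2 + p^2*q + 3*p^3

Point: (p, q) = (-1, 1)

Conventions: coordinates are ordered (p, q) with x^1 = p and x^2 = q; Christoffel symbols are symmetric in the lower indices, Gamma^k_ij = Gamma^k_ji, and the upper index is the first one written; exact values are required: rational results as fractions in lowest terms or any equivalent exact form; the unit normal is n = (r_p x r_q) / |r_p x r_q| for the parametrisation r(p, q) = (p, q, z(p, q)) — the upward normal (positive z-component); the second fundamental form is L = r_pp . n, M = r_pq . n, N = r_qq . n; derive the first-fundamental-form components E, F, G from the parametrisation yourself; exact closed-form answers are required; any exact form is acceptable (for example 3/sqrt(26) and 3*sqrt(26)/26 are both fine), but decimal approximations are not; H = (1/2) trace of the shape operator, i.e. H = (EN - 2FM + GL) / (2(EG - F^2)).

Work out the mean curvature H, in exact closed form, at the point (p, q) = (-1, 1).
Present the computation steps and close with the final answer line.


z_p = 8, z_q = -1, z_pp = -16, z_pq = 0, z_qq = -2
E = 65, F = -8, G = 2; answer radicand W^2 = 66
unnormalised second-form numerators: l = -16, m = 0, n = -2; L = l/sqrt(66), and similarly M = m/sqrt(W^2), N = n/sqrt(W^2)
H = (E*n - 2*F*m + G*l) / (2*(EG - F^2)*sqrt(W^2)); E*n - 2*F*m + G*l = -162, EG - F^2 = 66, so H = (-27/22)/sqrt(66)

Answer: H = -9*sqrt(66)/484


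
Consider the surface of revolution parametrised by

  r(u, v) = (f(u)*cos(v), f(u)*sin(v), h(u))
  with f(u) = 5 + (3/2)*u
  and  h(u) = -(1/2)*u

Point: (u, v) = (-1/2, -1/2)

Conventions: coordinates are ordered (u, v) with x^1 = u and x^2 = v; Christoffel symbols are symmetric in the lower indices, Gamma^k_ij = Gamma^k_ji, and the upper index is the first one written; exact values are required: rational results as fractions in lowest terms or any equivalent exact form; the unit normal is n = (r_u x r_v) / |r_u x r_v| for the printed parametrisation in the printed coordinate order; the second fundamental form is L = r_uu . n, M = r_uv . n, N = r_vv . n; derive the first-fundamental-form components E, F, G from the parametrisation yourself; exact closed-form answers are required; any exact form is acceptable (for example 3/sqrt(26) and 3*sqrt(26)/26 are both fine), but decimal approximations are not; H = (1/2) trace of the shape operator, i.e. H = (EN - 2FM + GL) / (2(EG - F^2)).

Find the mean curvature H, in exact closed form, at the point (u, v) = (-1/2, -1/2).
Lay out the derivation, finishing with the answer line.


f = 17/4, f' = 3/2, f'' = 0, h' = -1/2, h'' = 0
E = 5/2, F = 0, G = 289/16; answer radicand W^2 = 5/2
unnormalised second-form numerators: l = 0, m = 0, n = -17/8; L = l/sqrt(5/2), and similarly M = m/sqrt(W^2), N = n/sqrt(W^2)
H = (E*n - 2*F*m + G*l) / (2*(EG - F^2)*sqrt(W^2)); E*n - 2*F*m + G*l = -85/16, EG - F^2 = 1445/32, so H = (-1/17)/sqrt(5/2)

Answer: H = -sqrt(10)/85


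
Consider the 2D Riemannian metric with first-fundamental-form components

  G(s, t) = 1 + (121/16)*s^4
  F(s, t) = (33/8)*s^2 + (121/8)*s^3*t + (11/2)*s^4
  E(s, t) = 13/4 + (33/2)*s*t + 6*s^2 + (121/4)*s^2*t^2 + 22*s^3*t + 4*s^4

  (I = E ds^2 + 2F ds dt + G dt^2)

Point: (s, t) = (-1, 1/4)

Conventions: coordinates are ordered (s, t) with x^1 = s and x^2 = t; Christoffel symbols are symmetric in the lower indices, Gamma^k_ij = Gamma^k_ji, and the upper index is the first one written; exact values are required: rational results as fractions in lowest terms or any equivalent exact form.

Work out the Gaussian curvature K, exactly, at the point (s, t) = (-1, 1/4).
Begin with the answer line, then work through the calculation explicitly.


Answer: K = -123904/700569

E = 353/64, F = 187/32, G = 137/16, EG - F^2 = 837/64 at the point
E_s = -357/32, E_t = -187/8, F_s = -605/32, F_t = -121/8, G_s = -121/4, G_t = 0
E_tt = 121/2, F_st = 363/8, G_ss = 363/4
The intrinsic route: Brioschi's K = (det M1 - det M2)/(EG - F^2)^2.
M1 = [[-E_tt/2 + F_st - G_ss/2, E_s/2, F_s - E_t/2], [F_t - G_s/2, E, F], [G_t/2, F, G]] = [[-121/4, -357/64, -231/32], [0, 353/64, 187/32], [0, 187/32, 137/16]]; det M1 = -101277/256
M2 = [[0, E_t/2, G_s/2], [E_t/2, E, F], [G_s/2, F, G]] = [[0, -187/16, -121/8], [-187/16, 353/64, 187/32], [-121/8, 187/32, 137/16]]; det M2 = -93533/256
det M1 - det M2 = -121/4; K = -121/4 / (837/64)^2 = -123904/700569


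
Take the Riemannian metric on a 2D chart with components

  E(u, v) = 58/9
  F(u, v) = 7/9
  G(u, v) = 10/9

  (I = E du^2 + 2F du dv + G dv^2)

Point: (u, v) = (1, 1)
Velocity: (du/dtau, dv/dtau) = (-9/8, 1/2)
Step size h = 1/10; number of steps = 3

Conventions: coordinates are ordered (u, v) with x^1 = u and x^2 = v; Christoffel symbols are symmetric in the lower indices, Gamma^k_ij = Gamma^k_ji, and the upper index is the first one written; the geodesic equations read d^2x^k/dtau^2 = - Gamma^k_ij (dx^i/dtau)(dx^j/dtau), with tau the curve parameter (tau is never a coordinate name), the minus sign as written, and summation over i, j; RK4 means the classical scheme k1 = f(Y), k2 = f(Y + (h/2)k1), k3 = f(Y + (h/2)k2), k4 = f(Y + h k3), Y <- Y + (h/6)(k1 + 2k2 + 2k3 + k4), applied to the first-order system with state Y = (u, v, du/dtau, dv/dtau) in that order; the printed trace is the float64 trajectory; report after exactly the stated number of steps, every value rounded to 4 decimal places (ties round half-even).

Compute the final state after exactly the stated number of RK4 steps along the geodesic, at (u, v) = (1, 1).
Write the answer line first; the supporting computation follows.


Answer: u = 0.6625, v = 1.1500, du/dtau = -1.1250, dv/dtau = 0.5000

f(Y) = (du/dtau, dv/dtau, -Gamma^u_ij Y'^i Y'^j, -Gamma^v_ij Y'^i Y'^j) with the Gammas evaluated at the stage position; h = 0.100000; intermediate values shown to 6 dp
step 0: u = 1.0000, v = 1.0000, du/dtau = -1.1250, dv/dtau = 0.5000
step 1:
  k1: at (u, v) = (1.000000, 1.000000), (du/dtau, dv/dtau) = (-1.125000, 0.500000); Gamma_uuu = 0.000000, Gamma_uuv = 0.000000, Gamma_uvv = 0.000000, Gamma_vuu = 0.000000, Gamma_vuv = 0.000000, Gamma_vvv = 0.000000; k1 = (-1.125000, 0.500000, 0.000000, 0.000000)
  k2: at (u, v) = (0.943750, 1.025000), (du/dtau, dv/dtau) = (-1.125000, 0.500000); Gamma_uuu = 0.000000, Gamma_uuv = 0.000000, Gamma_uvv = 0.000000, Gamma_vuu = 0.000000, Gamma_vuv = 0.000000, Gamma_vvv = 0.000000; k2 = (-1.125000, 0.500000, 0.000000, 0.000000)
  k3: at (u, v) = (0.943750, 1.025000), (du/dtau, dv/dtau) = (-1.125000, 0.500000); Gamma_uuu = 0.000000, Gamma_uuv = 0.000000, Gamma_uvv = 0.000000, Gamma_vuu = 0.000000, Gamma_vuv = 0.000000, Gamma_vvv = 0.000000; k3 = (-1.125000, 0.500000, 0.000000, 0.000000)
  k4: at (u, v) = (0.887500, 1.050000), (du/dtau, dv/dtau) = (-1.125000, 0.500000); Gamma_uuu = 0.000000, Gamma_uuv = 0.000000, Gamma_uvv = 0.000000, Gamma_vuu = 0.000000, Gamma_vuv = 0.000000, Gamma_vvv = 0.000000; k4 = (-1.125000, 0.500000, 0.000000, 0.000000)
  Y <- Y + (h/6)(k1 + 2k2 + 2k3 + k4): u = 0.8875, v = 1.0500, du/dtau = -1.1250, dv/dtau = 0.5000
step 2:
  k1: at (u, v) = (0.887500, 1.050000), (du/dtau, dv/dtau) = (-1.125000, 0.500000); Gamma_uuu = 0.000000, Gamma_uuv = 0.000000, Gamma_uvv = 0.000000, Gamma_vuu = 0.000000, Gamma_vuv = 0.000000, Gamma_vvv = 0.000000; k1 = (-1.125000, 0.500000, 0.000000, 0.000000)
  k2: at (u, v) = (0.831250, 1.075000), (du/dtau, dv/dtau) = (-1.125000, 0.500000); Gamma_uuu = 0.000000, Gamma_uuv = 0.000000, Gamma_uvv = 0.000000, Gamma_vuu = 0.000000, Gamma_vuv = 0.000000, Gamma_vvv = 0.000000; k2 = (-1.125000, 0.500000, 0.000000, 0.000000)
  k3: at (u, v) = (0.831250, 1.075000), (du/dtau, dv/dtau) = (-1.125000, 0.500000); Gamma_uuu = 0.000000, Gamma_uuv = 0.000000, Gamma_uvv = 0.000000, Gamma_vuu = 0.000000, Gamma_vuv = 0.000000, Gamma_vvv = 0.000000; k3 = (-1.125000, 0.500000, 0.000000, 0.000000)
  k4: at (u, v) = (0.775000, 1.100000), (du/dtau, dv/dtau) = (-1.125000, 0.500000); Gamma_uuu = 0.000000, Gamma_uuv = 0.000000, Gamma_uvv = 0.000000, Gamma_vuu = 0.000000, Gamma_vuv = 0.000000, Gamma_vvv = 0.000000; k4 = (-1.125000, 0.500000, 0.000000, 0.000000)
  Y <- Y + (h/6)(k1 + 2k2 + 2k3 + k4): u = 0.7750, v = 1.1000, du/dtau = -1.1250, dv/dtau = 0.5000
step 3:
  k1: at (u, v) = (0.775000, 1.100000), (du/dtau, dv/dtau) = (-1.125000, 0.500000); Gamma_uuu = 0.000000, Gamma_uuv = 0.000000, Gamma_uvv = 0.000000, Gamma_vuu = 0.000000, Gamma_vuv = 0.000000, Gamma_vvv = 0.000000; k1 = (-1.125000, 0.500000, 0.000000, 0.000000)
  k2: at (u, v) = (0.718750, 1.125000), (du/dtau, dv/dtau) = (-1.125000, 0.500000); Gamma_uuu = 0.000000, Gamma_uuv = 0.000000, Gamma_uvv = 0.000000, Gamma_vuu = 0.000000, Gamma_vuv = 0.000000, Gamma_vvv = 0.000000; k2 = (-1.125000, 0.500000, 0.000000, 0.000000)
  k3: at (u, v) = (0.718750, 1.125000), (du/dtau, dv/dtau) = (-1.125000, 0.500000); Gamma_uuu = 0.000000, Gamma_uuv = 0.000000, Gamma_uvv = 0.000000, Gamma_vuu = 0.000000, Gamma_vuv = 0.000000, Gamma_vvv = 0.000000; k3 = (-1.125000, 0.500000, 0.000000, 0.000000)
  k4: at (u, v) = (0.662500, 1.150000), (du/dtau, dv/dtau) = (-1.125000, 0.500000); Gamma_uuu = 0.000000, Gamma_uuv = 0.000000, Gamma_uvv = 0.000000, Gamma_vuu = 0.000000, Gamma_vuv = 0.000000, Gamma_vvv = 0.000000; k4 = (-1.125000, 0.500000, 0.000000, 0.000000)
  Y <- Y + (h/6)(k1 + 2k2 + 2k3 + k4): u = 0.6625, v = 1.1500, du/dtau = -1.1250, dv/dtau = 0.5000


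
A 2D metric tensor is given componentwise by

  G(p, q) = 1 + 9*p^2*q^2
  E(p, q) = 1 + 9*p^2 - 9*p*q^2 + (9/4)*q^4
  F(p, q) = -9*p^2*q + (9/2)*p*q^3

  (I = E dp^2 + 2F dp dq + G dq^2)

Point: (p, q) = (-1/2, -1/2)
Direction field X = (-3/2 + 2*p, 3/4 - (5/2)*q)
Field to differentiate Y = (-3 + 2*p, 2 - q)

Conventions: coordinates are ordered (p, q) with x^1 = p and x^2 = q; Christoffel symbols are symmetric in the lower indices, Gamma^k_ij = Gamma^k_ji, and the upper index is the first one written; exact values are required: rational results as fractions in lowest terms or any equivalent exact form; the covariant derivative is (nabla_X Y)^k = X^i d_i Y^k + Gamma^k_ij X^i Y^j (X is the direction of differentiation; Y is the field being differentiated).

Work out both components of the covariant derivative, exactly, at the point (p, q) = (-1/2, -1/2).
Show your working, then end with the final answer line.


E = 289/64, F = 45/32, G = 25/16 at the point
E_p = -45/4, E_q = -45/8, F_p = -81/16, F_q = -63/16, G_p = -9/4, G_q = -9/4
EG - F^2 = 325/64;  g^inv = (64/325) * [[25/16, -45/32], [-45/32, 289/64]]
first-kind symbols [ij,l] = (1/2)(d_i g_jl + d_j g_il - d_l g_ij): [pp,p] = E_p/2 = -45/8, [pp,q] = F_p - E_q/2 = -9/4, [pq,p] = E_q/2 = -45/16, [pq,q] = G_p/2 = -9/8, [qq,p] = F_q - G_p/2 = -45/16, [qq,q] = G_q/2 = -9/8
Gamma^p_ij = (G*[ij,p] - F*[ij,q])/(EG - F^2), Gamma^q_ij = (E*[ij,q] - F*[ij,p])/(EG - F^2)
Gamma_ppp = -72/65, Gamma_ppq = -36/65, Gamma_pqq = -36/65, Gamma_qpp = -144/325, Gamma_qpq = -72/325, Gamma_qqq = -72/325
X = (-5/2, 2), Y = (-4, 5/2) at the point

Answer: (nabla_X Y)^p = -712/65, (nabla_X Y)^q = -1424/325


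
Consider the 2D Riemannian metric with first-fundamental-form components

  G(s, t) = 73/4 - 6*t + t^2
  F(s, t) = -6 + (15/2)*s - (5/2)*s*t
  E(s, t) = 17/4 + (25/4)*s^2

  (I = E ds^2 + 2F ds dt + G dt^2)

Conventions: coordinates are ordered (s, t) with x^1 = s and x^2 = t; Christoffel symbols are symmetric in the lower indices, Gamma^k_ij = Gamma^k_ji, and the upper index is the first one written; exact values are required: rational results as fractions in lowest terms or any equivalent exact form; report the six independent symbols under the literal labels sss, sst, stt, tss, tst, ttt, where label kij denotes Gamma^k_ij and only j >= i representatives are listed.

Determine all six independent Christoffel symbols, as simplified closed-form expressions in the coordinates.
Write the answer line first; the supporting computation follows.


Answer: Gamma_sss = (925*s - 240*t + 720)/(925*s^2 - 480*s*t + 1440*s + 68*t^2 - 408*t + 665), Gamma_sst = 0, Gamma_stt = (-370*s + 96*t - 288)/(925*s^2 - 480*s*t + 1440*s + 68*t^2 - 408*t + 665), Gamma_tss = (600*s - 170*t + 510)/(925*s^2 - 480*s*t + 1440*s + 68*t^2 - 408*t + 665), Gamma_tst = 0, Gamma_ttt = (-240*s + 68*t - 204)/(925*s^2 - 480*s*t + 1440*s + 68*t^2 - 408*t + 665)

E = 17/4 + (25/4)*s^2; F = -6 + (15/2)*s - (5/2)*s*t; G = 73/4 - 6*t + t^2
Gamma^k_ij = (1/2) g^{kl} (d_i g_jl + d_j g_il - d_l g_ij), with g^inv = (1/(EG-F^2)) [[G, -F], [-F, E]]
first partials: E_s = (25/2)*s, E_t = 0, F_s = 15/2 - (5/2)*t, F_t = -(5/2)*s, G_s = 0, G_t = -6 + 2*t
D = EG - F^2 = 665/16 - (51/2)*t + 90*s + (17/4)*t^2 - 30*s*t + (925/16)*s^2
expanded: Gamma^s_ss = (G E_s - 2F F_s + F E_t)/(2D), Gamma^s_st = (G E_t - F G_s)/(2D), Gamma^s_tt = (2G F_t - G G_s - F G_t)/(2D), Gamma^t_ss = (2E F_s - E E_t - F E_s)/(2D), Gamma^t_st = (E G_s - F E_t)/(2D), Gamma^t_tt = (E G_t - 2F F_t + F G_s)/(2D); substitute and cancel common factors


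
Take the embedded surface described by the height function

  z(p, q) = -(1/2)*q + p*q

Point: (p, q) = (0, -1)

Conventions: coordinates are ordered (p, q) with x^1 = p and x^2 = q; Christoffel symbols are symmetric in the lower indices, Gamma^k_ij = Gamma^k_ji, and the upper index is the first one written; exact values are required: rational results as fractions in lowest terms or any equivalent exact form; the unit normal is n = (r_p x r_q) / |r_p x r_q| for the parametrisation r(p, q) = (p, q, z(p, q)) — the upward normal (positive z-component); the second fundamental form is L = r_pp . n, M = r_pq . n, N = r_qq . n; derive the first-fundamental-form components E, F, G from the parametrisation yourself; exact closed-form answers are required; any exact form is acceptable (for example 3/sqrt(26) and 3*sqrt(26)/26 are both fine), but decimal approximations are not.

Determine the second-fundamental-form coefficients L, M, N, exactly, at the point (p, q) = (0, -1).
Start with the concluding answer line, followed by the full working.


Answer: L = 0, M = 2/3, N = 0

z_p = -1, z_q = -1/2, z_pp = 0, z_pq = 1, z_qq = 0
E = 2, F = 1/2, G = 5/4; answer radicand W^2 = 9/4
unnormalised second-form numerators: l = 0, m = 1, n = 0; L = l/sqrt(9/4), and similarly M = m/sqrt(W^2), N = n/sqrt(W^2)


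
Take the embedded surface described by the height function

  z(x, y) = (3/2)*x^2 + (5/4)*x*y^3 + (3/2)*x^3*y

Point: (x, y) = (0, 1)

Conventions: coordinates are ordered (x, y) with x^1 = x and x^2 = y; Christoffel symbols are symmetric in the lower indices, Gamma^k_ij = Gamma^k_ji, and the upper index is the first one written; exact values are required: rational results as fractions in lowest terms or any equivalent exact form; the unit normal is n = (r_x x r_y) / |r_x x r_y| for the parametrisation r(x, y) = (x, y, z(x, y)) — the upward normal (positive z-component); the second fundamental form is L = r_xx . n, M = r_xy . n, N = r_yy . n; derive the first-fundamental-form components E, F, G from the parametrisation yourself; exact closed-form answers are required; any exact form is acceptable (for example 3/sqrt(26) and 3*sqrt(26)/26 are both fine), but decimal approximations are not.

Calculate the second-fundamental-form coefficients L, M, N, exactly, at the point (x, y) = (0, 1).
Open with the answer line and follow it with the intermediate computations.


Answer: L = 12*sqrt(41)/41, M = 15*sqrt(41)/41, N = 0

z_x = 5/4, z_y = 0, z_xx = 3, z_xy = 15/4, z_yy = 0
E = 41/16, F = 0, G = 1; answer radicand W^2 = 41/16
unnormalised second-form numerators: l = 3, m = 15/4, n = 0; L = l/sqrt(41/16), and similarly M = m/sqrt(W^2), N = n/sqrt(W^2)


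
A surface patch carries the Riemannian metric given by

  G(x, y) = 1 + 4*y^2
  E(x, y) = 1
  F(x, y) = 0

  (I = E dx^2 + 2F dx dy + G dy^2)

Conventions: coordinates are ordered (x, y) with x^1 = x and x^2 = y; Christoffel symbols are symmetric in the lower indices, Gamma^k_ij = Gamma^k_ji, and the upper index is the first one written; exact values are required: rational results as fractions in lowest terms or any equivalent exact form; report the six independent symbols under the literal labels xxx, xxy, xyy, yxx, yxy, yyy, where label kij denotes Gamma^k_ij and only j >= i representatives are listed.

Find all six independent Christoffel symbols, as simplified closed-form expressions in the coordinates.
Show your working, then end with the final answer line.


E = 1; F = 0; G = 1 + 4*y^2
Gamma^k_ij = (1/2) g^{kl} (d_i g_jl + d_j g_il - d_l g_ij), with g^inv = (1/(EG-F^2)) [[G, -F], [-F, E]]
first partials: E_x = 0, E_y = 0, F_x = 0, F_y = 0, G_x = 0, G_y = 8*y
D = EG - F^2 = 1 + 4*y^2
expanded: Gamma^x_xx = (G E_x - 2F F_x + F E_y)/(2D), Gamma^x_xy = (G E_y - F G_x)/(2D), Gamma^x_yy = (2G F_y - G G_x - F G_y)/(2D), Gamma^y_xx = (2E F_x - E E_y - F E_x)/(2D), Gamma^y_xy = (E G_x - F E_y)/(2D), Gamma^y_yy = (E G_y - 2F F_y + F G_x)/(2D); substitute and cancel common factors

Answer: Gamma_xxx = 0, Gamma_xxy = 0, Gamma_xyy = 0, Gamma_yxx = 0, Gamma_yxy = 0, Gamma_yyy = 4*y/(4*y^2 + 1)


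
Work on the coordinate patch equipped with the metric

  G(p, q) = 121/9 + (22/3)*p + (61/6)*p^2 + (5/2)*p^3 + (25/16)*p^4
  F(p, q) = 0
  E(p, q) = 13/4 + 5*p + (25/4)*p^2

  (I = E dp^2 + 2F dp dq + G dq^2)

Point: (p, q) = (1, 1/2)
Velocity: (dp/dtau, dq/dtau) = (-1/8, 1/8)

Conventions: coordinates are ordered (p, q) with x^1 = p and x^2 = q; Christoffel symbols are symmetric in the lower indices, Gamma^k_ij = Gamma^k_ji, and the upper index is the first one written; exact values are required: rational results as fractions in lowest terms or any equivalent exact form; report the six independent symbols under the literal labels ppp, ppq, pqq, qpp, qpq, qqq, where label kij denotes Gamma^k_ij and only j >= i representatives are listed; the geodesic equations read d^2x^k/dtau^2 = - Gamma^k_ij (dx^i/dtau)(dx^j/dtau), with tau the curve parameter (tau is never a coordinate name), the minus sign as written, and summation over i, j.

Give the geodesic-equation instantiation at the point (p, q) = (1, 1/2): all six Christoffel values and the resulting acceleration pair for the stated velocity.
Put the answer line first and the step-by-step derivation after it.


Answer: Gamma_ppp = 35/58, Gamma_ppq = 0, Gamma_pqq = -497/348, Gamma_qpp = 0, Gamma_qpq = 42/71, Gamma_qqq = 0; accelerations (d^2p/dtau^2, d^2q/dtau^2) = (287/22272, 21/1136)

E = 29/2, F = 0, G = 5041/144 at the point
E_p = 35/2, E_q = 0, F_p = 0, F_q = 0, G_p = 497/12, G_q = 0
EG - F^2 = 146189/288;  g^inv = (288/146189) * [[5041/144, 0], [0, 29/2]]
first-kind symbols [ij,l] = (1/2)(d_i g_jl + d_j g_il - d_l g_ij): [pp,p] = E_p/2 = 35/4, [pp,q] = F_p - E_q/2 = 0, [pq,p] = E_q/2 = 0, [pq,q] = G_p/2 = 497/24, [qq,p] = F_q - G_p/2 = -497/24, [qq,q] = G_q/2 = 0
Gamma^p_ij = (G*[ij,p] - F*[ij,q])/(EG - F^2), Gamma^q_ij = (E*[ij,q] - F*[ij,p])/(EG - F^2)
Gamma_ppp = 35/58, Gamma_ppq = 0, Gamma_pqq = -497/348, Gamma_qpp = 0, Gamma_qpq = 42/71, Gamma_qqq = 0
d^2p/dtau^2 = -(Gamma_ppp*(-1/8)^2 + 2*Gamma_ppq*(-1/8)*(1/8) + Gamma_pqq*(1/8)^2) = 287/22272
d^2q/dtau^2 = -(Gamma_qpp*(-1/8)^2 + 2*Gamma_qpq*(-1/8)*(1/8) + Gamma_qqq*(1/8)^2) = 21/1136


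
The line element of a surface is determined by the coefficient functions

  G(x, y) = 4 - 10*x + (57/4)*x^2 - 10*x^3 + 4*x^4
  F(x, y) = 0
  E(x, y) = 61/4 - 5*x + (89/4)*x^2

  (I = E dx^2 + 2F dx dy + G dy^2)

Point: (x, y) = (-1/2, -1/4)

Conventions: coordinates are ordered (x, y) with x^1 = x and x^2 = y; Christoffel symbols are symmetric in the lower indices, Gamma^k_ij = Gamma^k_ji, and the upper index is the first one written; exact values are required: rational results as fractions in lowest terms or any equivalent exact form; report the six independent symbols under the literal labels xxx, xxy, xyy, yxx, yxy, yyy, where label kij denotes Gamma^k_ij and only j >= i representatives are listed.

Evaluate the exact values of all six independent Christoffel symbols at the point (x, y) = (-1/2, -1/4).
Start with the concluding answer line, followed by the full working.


Answer: Gamma_xxx = -218/373, Gamma_xxy = 0, Gamma_xyy = 270/373, Gamma_yxx = 0, Gamma_yxy = -6/5, Gamma_yyy = 0

E = 373/16, F = 0, G = 225/16 at the point
E_x = -109/4, E_y = 0, F_x = 0, F_y = 0, G_x = -135/4, G_y = 0
EG - F^2 = 83925/256;  g^inv = (256/83925) * [[225/16, 0], [0, 373/16]]
first-kind symbols [ij,l] = (1/2)(d_i g_jl + d_j g_il - d_l g_ij): [xx,x] = E_x/2 = -109/8, [xx,y] = F_x - E_y/2 = 0, [xy,x] = E_y/2 = 0, [xy,y] = G_x/2 = -135/8, [yy,x] = F_y - G_x/2 = 135/8, [yy,y] = G_y/2 = 0
Gamma^x_ij = (G*[ij,x] - F*[ij,y])/(EG - F^2), Gamma^y_ij = (E*[ij,y] - F*[ij,x])/(EG - F^2)


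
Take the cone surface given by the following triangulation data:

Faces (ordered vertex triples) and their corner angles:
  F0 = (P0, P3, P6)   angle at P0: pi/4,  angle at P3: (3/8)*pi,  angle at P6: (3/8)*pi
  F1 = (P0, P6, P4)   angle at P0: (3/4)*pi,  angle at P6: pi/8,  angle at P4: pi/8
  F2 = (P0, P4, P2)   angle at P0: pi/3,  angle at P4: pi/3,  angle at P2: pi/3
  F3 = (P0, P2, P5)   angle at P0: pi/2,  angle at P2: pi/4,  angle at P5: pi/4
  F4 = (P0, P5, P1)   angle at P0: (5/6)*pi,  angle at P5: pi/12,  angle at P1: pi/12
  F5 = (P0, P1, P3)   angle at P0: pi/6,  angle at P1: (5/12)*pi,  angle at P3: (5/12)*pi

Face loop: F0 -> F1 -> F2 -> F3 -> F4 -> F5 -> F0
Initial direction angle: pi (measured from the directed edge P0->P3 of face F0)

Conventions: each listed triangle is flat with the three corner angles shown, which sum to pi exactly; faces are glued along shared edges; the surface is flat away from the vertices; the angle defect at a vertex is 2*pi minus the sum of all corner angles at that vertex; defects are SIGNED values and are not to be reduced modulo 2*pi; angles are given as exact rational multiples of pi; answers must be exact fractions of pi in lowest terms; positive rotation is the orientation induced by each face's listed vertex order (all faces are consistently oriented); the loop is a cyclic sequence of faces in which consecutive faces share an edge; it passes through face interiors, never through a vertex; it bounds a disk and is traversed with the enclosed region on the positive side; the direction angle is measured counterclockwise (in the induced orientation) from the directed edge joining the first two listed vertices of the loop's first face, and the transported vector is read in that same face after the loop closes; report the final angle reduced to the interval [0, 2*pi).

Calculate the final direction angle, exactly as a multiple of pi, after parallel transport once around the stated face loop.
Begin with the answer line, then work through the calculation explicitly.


Answer: final direction angle = pi/6

enclosed vertex P0: corner angles sum to (17/6)*pi, defect = 2*pi - (17/6)*pi = (-5/6)*pi
holonomy = initial angle + sum of enclosed defects (mod 2*pi), positive in the induced orientation
final angle = pi - (5/6)*pi = pi/6 (mod 2*pi)


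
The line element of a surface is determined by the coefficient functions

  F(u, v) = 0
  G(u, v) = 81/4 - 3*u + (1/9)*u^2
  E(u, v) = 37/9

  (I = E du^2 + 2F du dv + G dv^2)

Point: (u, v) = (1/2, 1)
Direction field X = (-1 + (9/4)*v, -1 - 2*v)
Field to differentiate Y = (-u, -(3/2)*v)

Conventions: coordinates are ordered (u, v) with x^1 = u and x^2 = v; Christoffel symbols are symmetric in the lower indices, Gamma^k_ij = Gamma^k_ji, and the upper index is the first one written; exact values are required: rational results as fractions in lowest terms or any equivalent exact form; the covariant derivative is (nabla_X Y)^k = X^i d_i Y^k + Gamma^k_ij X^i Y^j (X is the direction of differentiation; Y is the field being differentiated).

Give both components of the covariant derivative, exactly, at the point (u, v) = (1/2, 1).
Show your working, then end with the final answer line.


E = 37/9, F = 0, G = 169/9 at the point
E_u = 0, E_v = 0, F_u = 0, F_v = 0, G_u = -26/9, G_v = 0
EG - F^2 = 6253/81;  g^inv = (81/6253) * [[169/9, 0], [0, 37/9]]
first-kind symbols [ij,l] = (1/2)(d_i g_jl + d_j g_il - d_l g_ij): [uu,u] = E_u/2 = 0, [uu,v] = F_u - E_v/2 = 0, [uv,u] = E_v/2 = 0, [uv,v] = G_u/2 = -13/9, [vv,u] = F_v - G_u/2 = 13/9, [vv,v] = G_v/2 = 0
Gamma^u_ij = (G*[ij,u] - F*[ij,v])/(EG - F^2), Gamma^v_ij = (E*[ij,v] - F*[ij,u])/(EG - F^2)
Gamma_uuu = 0, Gamma_uuv = 0, Gamma_uvv = 13/37, Gamma_vuu = 0, Gamma_vuv = -1/13, Gamma_vvv = 0
X = (5/4, -3), Y = (-1/2, -3/2) at the point

Answer: (nabla_X Y)^u = 49/148, (nabla_X Y)^v = 471/104


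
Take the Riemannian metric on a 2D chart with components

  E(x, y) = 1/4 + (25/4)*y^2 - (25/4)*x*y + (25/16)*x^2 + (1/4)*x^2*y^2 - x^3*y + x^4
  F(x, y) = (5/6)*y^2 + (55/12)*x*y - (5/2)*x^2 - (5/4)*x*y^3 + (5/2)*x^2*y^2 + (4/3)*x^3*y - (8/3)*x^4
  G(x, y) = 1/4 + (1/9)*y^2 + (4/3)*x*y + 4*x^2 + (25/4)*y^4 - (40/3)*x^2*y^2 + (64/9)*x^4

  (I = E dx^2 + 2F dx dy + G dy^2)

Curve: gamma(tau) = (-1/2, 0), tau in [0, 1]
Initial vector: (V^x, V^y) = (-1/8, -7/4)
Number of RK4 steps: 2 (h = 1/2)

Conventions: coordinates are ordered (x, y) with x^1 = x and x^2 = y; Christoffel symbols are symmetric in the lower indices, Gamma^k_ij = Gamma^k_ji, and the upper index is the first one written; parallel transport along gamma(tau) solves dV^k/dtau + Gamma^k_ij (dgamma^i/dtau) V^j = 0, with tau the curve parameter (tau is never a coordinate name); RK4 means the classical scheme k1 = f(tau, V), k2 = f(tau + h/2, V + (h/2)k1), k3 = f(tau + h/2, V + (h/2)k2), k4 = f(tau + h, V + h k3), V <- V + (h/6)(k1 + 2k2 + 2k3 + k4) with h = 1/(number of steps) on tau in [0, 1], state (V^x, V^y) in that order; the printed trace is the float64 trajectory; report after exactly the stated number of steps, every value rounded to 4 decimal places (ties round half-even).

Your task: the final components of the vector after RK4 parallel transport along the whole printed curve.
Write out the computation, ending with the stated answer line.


gamma'(tau) = (0, 0); f(tau, V)^k = -Gamma^k_ij(gamma(tau)) gamma'^i(tau) V^j; h = 1/2; intermediate values shown to 6 dp
curve data and Christoffel symbols at the stage parameters:
  tau = 0.000000: gamma = (-0.500000, 0.000000), gamma' = (0.000000, 0.000000); Gamma_xxx = 0.001537, Gamma_xxy = -0.420190, Gamma_xyy = 3.492015, Gamma_yxx = 1.303997, Gamma_yxy = -2.425826, Gamma_yyy = 1.434794
  tau = 0.250000: gamma = (-0.500000, 0.000000), gamma' = (0.000000, 0.000000); Gamma_xxx = 0.001537, Gamma_xxy = -0.420190, Gamma_xyy = 3.492015, Gamma_yxx = 1.303997, Gamma_yxy = -2.425826, Gamma_yyy = 1.434794
  tau = 0.500000: gamma = (-0.500000, 0.000000), gamma' = (0.000000, 0.000000); Gamma_xxx = 0.001537, Gamma_xxy = -0.420190, Gamma_xyy = 3.492015, Gamma_yxx = 1.303997, Gamma_yxy = -2.425826, Gamma_yyy = 1.434794
  tau = 0.750000: gamma = (-0.500000, 0.000000), gamma' = (0.000000, 0.000000); Gamma_xxx = 0.001537, Gamma_xxy = -0.420190, Gamma_xyy = 3.492015, Gamma_yxx = 1.303997, Gamma_yxy = -2.425826, Gamma_yyy = 1.434794
  tau = 1.000000: gamma = (-0.500000, 0.000000), gamma' = (0.000000, 0.000000); Gamma_xxx = 0.001537, Gamma_xxy = -0.420190, Gamma_xyy = 3.492015, Gamma_yxx = 1.303997, Gamma_yxy = -2.425826, Gamma_yyy = 1.434794
step 0: V^x = -0.1250, V^y = -1.7500
step 1: k1 = (0.000000, 0.000000), k2 = (0.000000, 0.000000), k3 = (0.000000, 0.000000), k4 = (0.000000, 0.000000); V <- V + (h/6)(k1 + 2k2 + 2k3 + k4): V^x = -0.1250, V^y = -1.7500
step 2: k1 = (0.000000, 0.000000), k2 = (0.000000, 0.000000), k3 = (0.000000, 0.000000), k4 = (0.000000, 0.000000); V <- V + (h/6)(k1 + 2k2 + 2k3 + k4): V^x = -0.1250, V^y = -1.7500

Answer: V^x = -0.1250, V^y = -1.7500


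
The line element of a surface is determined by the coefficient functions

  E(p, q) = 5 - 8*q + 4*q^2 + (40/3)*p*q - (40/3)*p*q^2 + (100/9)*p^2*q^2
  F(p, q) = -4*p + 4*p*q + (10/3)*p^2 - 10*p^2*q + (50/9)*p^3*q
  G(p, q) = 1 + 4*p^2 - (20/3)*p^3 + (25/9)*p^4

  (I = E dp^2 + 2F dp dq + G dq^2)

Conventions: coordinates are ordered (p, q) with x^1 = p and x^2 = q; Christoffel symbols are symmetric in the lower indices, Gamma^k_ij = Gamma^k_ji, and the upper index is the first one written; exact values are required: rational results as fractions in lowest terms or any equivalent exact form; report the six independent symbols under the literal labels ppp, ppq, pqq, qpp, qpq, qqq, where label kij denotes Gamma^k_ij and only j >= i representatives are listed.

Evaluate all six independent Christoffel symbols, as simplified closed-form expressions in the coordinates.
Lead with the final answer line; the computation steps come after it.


Answer: Gamma_ppp = (100*p*q^2 - 60*q^2 + 60*q)/(25*p^4 - 60*p^3 + 100*p^2*q^2 + 36*p^2 - 120*p*q^2 + 120*p*q + 36*q^2 - 72*q + 45), Gamma_ppq = (100*p^2*q - 120*p*q + 60*p + 36*q - 36)/(25*p^4 - 60*p^3 + 100*p^2*q^2 + 36*p^2 - 120*p*q^2 + 120*p*q + 36*q^2 - 72*q + 45), Gamma_pqq = 0, Gamma_qpp = (50*p^2*q - 60*p*q)/(25*p^4 - 60*p^3 + 100*p^2*q^2 + 36*p^2 - 120*p*q^2 + 120*p*q + 36*q^2 - 72*q + 45), Gamma_qpq = (50*p^3 - 90*p^2 + 36*p)/(25*p^4 - 60*p^3 + 100*p^2*q^2 + 36*p^2 - 120*p*q^2 + 120*p*q + 36*q^2 - 72*q + 45), Gamma_qqq = 0

E = 5 - 8*q + 4*q^2 + (40/3)*p*q - (40/3)*p*q^2 + (100/9)*p^2*q^2; F = -4*p + 4*p*q + (10/3)*p^2 - 10*p^2*q + (50/9)*p^3*q; G = 1 + 4*p^2 - (20/3)*p^3 + (25/9)*p^4
Gamma^k_ij = (1/2) g^{kl} (d_i g_jl + d_j g_il - d_l g_ij), with g^inv = (1/(EG-F^2)) [[G, -F], [-F, E]]
first partials: E_p = (40/3)*q - (40/3)*q^2 + (200/9)*p*q^2, E_q = -8 + 8*q + (40/3)*p - (80/3)*p*q + (200/9)*p^2*q, F_p = -4 + 4*q + (20/3)*p - 20*p*q + (50/3)*p^2*q, F_q = 4*p - 10*p^2 + (50/9)*p^3, G_p = 8*p - 20*p^2 + (100/9)*p^3, G_q = 0
D = EG - F^2 = 5 - 8*q + 4*q^2 + (40/3)*p*q + 4*p^2 - (40/3)*p*q^2 - (20/3)*p^3 + (100/9)*p^2*q^2 + (25/9)*p^4
expanded: Gamma^p_pp = (G E_p - 2F F_p + F E_q)/(2D), Gamma^p_pq = (G E_q - F G_p)/(2D), Gamma^p_qq = (2G F_q - G G_p - F G_q)/(2D), Gamma^q_pp = (2E F_p - E E_q - F E_p)/(2D), Gamma^q_pq = (E G_p - F E_q)/(2D), Gamma^q_qq = (E G_q - 2F F_q + F G_p)/(2D); substitute and cancel common factors
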